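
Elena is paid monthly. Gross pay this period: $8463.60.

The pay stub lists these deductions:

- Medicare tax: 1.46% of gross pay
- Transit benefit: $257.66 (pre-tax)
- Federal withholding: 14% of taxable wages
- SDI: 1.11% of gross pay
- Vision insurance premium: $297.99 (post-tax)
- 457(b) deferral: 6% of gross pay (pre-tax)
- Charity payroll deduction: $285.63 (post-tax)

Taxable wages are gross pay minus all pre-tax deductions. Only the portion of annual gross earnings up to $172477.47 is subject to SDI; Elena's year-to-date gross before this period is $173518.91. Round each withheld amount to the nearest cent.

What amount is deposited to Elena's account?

Transit benefit: $257.66
457(b) deferral: $8463.60 × 0.06 = $507.82
Pre-tax total = $257.66 + $507.82 = $765.48
Taxable wages = $8463.60 − $765.48 = $7698.12
Federal withholding: $7698.12 × 0.14 = $1077.74
Medicare tax: $8463.60 × 0.0146 = $123.57
SDI: annual cap $172477.47 already reached (YTD $173518.91), so $0.00
Vision insurance premium: $297.99
Charity payroll deduction: $285.63
Total deductions = $257.66 + $507.82 + $1077.74 + $123.57 + $0.00 + $297.99 + $285.63 = $2550.41
Net pay = $8463.60 − $2550.41 = $5913.19

$5913.19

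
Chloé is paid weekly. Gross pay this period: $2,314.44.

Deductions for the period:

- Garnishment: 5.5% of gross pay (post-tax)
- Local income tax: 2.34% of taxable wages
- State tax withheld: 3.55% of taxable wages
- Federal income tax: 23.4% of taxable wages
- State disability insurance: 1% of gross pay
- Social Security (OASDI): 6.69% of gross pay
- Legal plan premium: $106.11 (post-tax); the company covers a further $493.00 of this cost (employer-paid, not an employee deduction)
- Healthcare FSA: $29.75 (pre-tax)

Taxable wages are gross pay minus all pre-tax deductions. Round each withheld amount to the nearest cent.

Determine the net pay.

$1,204.12

Healthcare FSA: $29.75
Taxable wages = $2,314.44 − $29.75 = $2,284.69
Local income tax: $2,284.69 × 0.0234 = $53.46
Federal income tax: $2,284.69 × 0.234 = $534.62
State tax withheld: $2,284.69 × 0.0355 = $81.11
Social Security (OASDI): $2,314.44 × 0.0669 = $154.84
State disability insurance: $2,314.44 × 0.01 = $23.14
Garnishment: $2,314.44 × 0.055 = $127.29
Legal plan premium: $106.11
(Employer's $493.00 toward legal plan premium is not withheld from the employee.)
Total deductions = $29.75 + $53.46 + $534.62 + $81.11 + $154.84 + $23.14 + $127.29 + $106.11 = $1,110.32
Net pay = $2,314.44 − $1,110.32 = $1,204.12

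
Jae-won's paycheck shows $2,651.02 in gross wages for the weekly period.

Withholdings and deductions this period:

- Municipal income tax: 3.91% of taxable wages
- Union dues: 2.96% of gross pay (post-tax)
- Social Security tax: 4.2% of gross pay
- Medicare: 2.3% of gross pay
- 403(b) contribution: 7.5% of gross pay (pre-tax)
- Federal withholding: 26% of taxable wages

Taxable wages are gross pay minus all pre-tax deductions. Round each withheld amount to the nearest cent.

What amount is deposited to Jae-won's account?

$1,467.96

403(b) contribution: $2,651.02 × 0.075 = $198.83
Taxable wages = $2,651.02 − $198.83 = $2,452.19
Municipal income tax: $2,452.19 × 0.0391 = $95.88
Federal withholding: $2,452.19 × 0.26 = $637.57
Medicare: $2,651.02 × 0.023 = $60.97
Social Security tax: $2,651.02 × 0.042 = $111.34
Union dues: $2,651.02 × 0.0296 = $78.47
Total deductions = $198.83 + $95.88 + $637.57 + $60.97 + $111.34 + $78.47 = $1,183.06
Net pay = $2,651.02 − $1,183.06 = $1,467.96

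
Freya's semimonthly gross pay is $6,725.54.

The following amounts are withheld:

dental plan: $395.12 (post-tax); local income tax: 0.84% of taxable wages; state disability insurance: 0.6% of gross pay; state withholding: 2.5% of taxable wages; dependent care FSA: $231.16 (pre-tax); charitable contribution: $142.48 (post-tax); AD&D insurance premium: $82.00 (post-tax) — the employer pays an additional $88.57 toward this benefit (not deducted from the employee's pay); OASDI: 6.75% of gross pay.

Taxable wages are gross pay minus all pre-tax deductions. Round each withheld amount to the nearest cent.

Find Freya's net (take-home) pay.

Dependent care FSA: $231.16
Taxable wages = $6,725.54 − $231.16 = $6,494.38
Local income tax: $6,494.38 × 0.0084 = $54.55
State withholding: $6,494.38 × 0.025 = $162.36
OASDI: $6,725.54 × 0.0675 = $453.97
State disability insurance: $6,725.54 × 0.006 = $40.35
AD&D insurance premium: $82.00
Charitable contribution: $142.48
Dental plan: $395.12
(Employer's $88.57 toward AD&D insurance premium is not withheld from the employee.)
Total deductions = $231.16 + $54.55 + $162.36 + $453.97 + $40.35 + $82.00 + $142.48 + $395.12 = $1,561.99
Net pay = $6,725.54 − $1,561.99 = $5,163.55

$5,163.55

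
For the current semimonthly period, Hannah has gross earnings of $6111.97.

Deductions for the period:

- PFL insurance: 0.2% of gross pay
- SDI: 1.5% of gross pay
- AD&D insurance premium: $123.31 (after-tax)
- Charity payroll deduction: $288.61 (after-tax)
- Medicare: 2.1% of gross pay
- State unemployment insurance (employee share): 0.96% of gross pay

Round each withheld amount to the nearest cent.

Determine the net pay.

$5409.13

Medicare: $6111.97 × 0.021 = $128.35
SDI: $6111.97 × 0.015 = $91.68
State unemployment insurance (employee share): $6111.97 × 0.0096 = $58.67
PFL insurance: $6111.97 × 0.002 = $12.22
AD&D insurance premium: $123.31
Charity payroll deduction: $288.61
Total deductions = $128.35 + $91.68 + $58.67 + $12.22 + $123.31 + $288.61 = $702.84
Net pay = $6111.97 − $702.84 = $5409.13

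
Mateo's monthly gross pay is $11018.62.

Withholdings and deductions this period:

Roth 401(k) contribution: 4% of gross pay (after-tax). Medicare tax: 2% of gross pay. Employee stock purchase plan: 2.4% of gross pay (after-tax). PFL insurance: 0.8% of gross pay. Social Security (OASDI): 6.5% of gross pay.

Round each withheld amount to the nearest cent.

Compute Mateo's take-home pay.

$9288.70

PFL insurance: $11018.62 × 0.008 = $88.15
Social Security (OASDI): $11018.62 × 0.065 = $716.21
Medicare tax: $11018.62 × 0.02 = $220.37
Roth 401(k) contribution: $11018.62 × 0.04 = $440.74
Employee stock purchase plan: $11018.62 × 0.024 = $264.45
Total deductions = $88.15 + $716.21 + $220.37 + $440.74 + $264.45 = $1729.92
Net pay = $11018.62 − $1729.92 = $9288.70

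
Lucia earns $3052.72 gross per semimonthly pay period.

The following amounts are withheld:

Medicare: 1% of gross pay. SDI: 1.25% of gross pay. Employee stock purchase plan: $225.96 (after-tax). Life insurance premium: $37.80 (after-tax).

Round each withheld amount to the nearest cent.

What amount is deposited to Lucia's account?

$2720.27

SDI: $3052.72 × 0.0125 = $38.16
Medicare: $3052.72 × 0.01 = $30.53
Employee stock purchase plan: $225.96
Life insurance premium: $37.80
Total deductions = $38.16 + $30.53 + $225.96 + $37.80 = $332.45
Net pay = $3052.72 − $332.45 = $2720.27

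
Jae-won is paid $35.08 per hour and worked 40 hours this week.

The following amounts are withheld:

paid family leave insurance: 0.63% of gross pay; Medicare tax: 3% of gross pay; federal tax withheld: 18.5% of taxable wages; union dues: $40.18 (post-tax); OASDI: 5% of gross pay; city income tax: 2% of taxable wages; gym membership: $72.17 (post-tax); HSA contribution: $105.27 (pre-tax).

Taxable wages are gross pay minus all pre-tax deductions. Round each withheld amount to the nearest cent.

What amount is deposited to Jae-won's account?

$798.40

Gross pay: 40 × $35.08 = $1,403.20
HSA contribution: $105.27
Taxable wages = $1,403.20 − $105.27 = $1,297.93
Federal tax withheld: $1,297.93 × 0.185 = $240.12
City income tax: $1,297.93 × 0.02 = $25.96
OASDI: $1,403.20 × 0.05 = $70.16
Paid family leave insurance: $1,403.20 × 0.0063 = $8.84
Medicare tax: $1,403.20 × 0.03 = $42.10
Union dues: $40.18
Gym membership: $72.17
Total deductions = $105.27 + $240.12 + $25.96 + $70.16 + $8.84 + $42.10 + $40.18 + $72.17 = $604.80
Net pay = $1,403.20 − $604.80 = $798.40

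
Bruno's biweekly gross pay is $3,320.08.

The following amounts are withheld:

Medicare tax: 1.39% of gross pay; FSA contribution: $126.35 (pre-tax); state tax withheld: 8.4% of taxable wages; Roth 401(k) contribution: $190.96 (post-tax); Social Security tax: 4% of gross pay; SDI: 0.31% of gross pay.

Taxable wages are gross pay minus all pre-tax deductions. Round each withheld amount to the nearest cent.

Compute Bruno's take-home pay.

FSA contribution: $126.35
Taxable wages = $3,320.08 − $126.35 = $3,193.73
State tax withheld: $3,193.73 × 0.084 = $268.27
Social Security tax: $3,320.08 × 0.04 = $132.80
SDI: $3,320.08 × 0.0031 = $10.29
Medicare tax: $3,320.08 × 0.0139 = $46.15
Roth 401(k) contribution: $190.96
Total deductions = $126.35 + $268.27 + $132.80 + $10.29 + $46.15 + $190.96 = $774.82
Net pay = $3,320.08 − $774.82 = $2,545.26

$2,545.26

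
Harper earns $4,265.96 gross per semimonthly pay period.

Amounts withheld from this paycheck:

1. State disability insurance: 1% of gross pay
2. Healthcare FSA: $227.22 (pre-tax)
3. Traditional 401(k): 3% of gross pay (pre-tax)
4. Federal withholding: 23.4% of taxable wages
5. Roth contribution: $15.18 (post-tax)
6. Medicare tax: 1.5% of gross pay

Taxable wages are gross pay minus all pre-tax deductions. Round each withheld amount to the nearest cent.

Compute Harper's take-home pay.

$2,873.81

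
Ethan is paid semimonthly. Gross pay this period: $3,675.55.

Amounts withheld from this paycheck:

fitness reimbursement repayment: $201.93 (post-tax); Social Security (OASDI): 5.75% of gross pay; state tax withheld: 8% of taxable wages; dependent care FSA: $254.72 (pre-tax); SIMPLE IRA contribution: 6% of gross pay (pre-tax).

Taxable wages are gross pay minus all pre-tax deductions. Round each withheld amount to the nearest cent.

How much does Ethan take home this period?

$2,531.01

Dependent care FSA: $254.72
SIMPLE IRA contribution: $3,675.55 × 0.06 = $220.53
Pre-tax total = $254.72 + $220.53 = $475.25
Taxable wages = $3,675.55 − $475.25 = $3,200.30
State tax withheld: $3,200.30 × 0.08 = $256.02
Social Security (OASDI): $3,675.55 × 0.0575 = $211.34
Fitness reimbursement repayment: $201.93
Total deductions = $254.72 + $220.53 + $256.02 + $211.34 + $201.93 = $1,144.54
Net pay = $3,675.55 − $1,144.54 = $2,531.01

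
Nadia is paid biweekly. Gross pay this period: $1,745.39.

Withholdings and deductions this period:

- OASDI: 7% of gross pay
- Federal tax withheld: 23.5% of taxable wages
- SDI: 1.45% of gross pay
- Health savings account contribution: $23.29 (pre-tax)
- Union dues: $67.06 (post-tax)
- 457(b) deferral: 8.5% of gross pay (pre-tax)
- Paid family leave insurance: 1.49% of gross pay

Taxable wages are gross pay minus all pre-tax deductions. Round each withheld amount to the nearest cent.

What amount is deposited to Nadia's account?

$963.35

457(b) deferral: $1,745.39 × 0.085 = $148.36
Health savings account contribution: $23.29
Pre-tax total = $148.36 + $23.29 = $171.65
Taxable wages = $1,745.39 − $171.65 = $1,573.74
Federal tax withheld: $1,573.74 × 0.235 = $369.83
OASDI: $1,745.39 × 0.07 = $122.18
Paid family leave insurance: $1,745.39 × 0.0149 = $26.01
SDI: $1,745.39 × 0.0145 = $25.31
Union dues: $67.06
Total deductions = $148.36 + $23.29 + $369.83 + $122.18 + $26.01 + $25.31 + $67.06 = $782.04
Net pay = $1,745.39 − $782.04 = $963.35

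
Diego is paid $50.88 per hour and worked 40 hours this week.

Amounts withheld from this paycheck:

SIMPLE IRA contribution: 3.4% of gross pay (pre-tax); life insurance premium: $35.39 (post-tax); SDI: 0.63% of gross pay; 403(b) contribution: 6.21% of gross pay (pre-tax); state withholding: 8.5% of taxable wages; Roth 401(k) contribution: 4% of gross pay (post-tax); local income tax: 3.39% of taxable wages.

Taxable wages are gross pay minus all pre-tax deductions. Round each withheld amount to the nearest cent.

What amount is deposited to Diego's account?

Gross pay: 40 × $50.88 = $2,035.20
403(b) contribution: $2,035.20 × 0.0621 = $126.39
SIMPLE IRA contribution: $2,035.20 × 0.034 = $69.20
Pre-tax total = $126.39 + $69.20 = $195.59
Taxable wages = $2,035.20 − $195.59 = $1,839.61
State withholding: $1,839.61 × 0.085 = $156.37
Local income tax: $1,839.61 × 0.0339 = $62.36
SDI: $2,035.20 × 0.0063 = $12.82
Life insurance premium: $35.39
Roth 401(k) contribution: $2,035.20 × 0.04 = $81.41
Total deductions = $126.39 + $69.20 + $156.37 + $62.36 + $12.82 + $35.39 + $81.41 = $543.94
Net pay = $2,035.20 − $543.94 = $1,491.26

$1,491.26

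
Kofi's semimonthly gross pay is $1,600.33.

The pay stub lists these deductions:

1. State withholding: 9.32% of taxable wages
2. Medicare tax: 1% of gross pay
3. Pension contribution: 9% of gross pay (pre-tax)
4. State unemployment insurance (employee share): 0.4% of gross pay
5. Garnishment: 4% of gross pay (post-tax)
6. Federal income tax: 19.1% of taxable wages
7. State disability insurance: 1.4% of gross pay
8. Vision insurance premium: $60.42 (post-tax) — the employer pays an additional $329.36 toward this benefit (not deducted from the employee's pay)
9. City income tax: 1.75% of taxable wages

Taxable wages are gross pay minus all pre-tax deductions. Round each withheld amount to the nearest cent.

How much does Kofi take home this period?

$847.70

Pension contribution: $1,600.33 × 0.09 = $144.03
Taxable wages = $1,600.33 − $144.03 = $1,456.30
State withholding: $1,456.30 × 0.0932 = $135.73
City income tax: $1,456.30 × 0.0175 = $25.49
Federal income tax: $1,456.30 × 0.191 = $278.15
Medicare tax: $1,600.33 × 0.01 = $16.00
State disability insurance: $1,600.33 × 0.014 = $22.40
State unemployment insurance (employee share): $1,600.33 × 0.004 = $6.40
Garnishment: $1,600.33 × 0.04 = $64.01
Vision insurance premium: $60.42
(Employer's $329.36 toward vision insurance premium is not withheld from the employee.)
Total deductions = $144.03 + $135.73 + $25.49 + $278.15 + $16.00 + $22.40 + $6.40 + $64.01 + $60.42 = $752.63
Net pay = $1,600.33 − $752.63 = $847.70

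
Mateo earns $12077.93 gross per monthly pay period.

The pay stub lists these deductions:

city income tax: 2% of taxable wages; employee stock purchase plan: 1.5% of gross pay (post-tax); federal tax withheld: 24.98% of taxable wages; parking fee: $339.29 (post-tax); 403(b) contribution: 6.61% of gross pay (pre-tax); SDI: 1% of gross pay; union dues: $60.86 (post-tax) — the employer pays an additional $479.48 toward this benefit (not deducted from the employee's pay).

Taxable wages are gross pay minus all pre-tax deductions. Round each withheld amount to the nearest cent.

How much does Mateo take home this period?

403(b) contribution: $12077.93 × 0.0661 = $798.35
Taxable wages = $12077.93 − $798.35 = $11279.58
Federal tax withheld: $11279.58 × 0.2498 = $2817.64
City income tax: $11279.58 × 0.02 = $225.59
SDI: $12077.93 × 0.01 = $120.78
Parking fee: $339.29
Employee stock purchase plan: $12077.93 × 0.015 = $181.17
Union dues: $60.86
(Employer's $479.48 toward union dues is not withheld from the employee.)
Total deductions = $798.35 + $2817.64 + $225.59 + $120.78 + $339.29 + $181.17 + $60.86 = $4543.68
Net pay = $12077.93 − $4543.68 = $7534.25

$7534.25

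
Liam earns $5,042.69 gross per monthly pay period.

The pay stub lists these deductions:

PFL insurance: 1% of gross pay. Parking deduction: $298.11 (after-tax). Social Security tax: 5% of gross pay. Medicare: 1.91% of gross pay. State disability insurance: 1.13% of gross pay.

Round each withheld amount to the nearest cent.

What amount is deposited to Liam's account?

State disability insurance: $5,042.69 × 0.0113 = $56.98
Social Security tax: $5,042.69 × 0.05 = $252.13
Medicare: $5,042.69 × 0.0191 = $96.32
PFL insurance: $5,042.69 × 0.01 = $50.43
Parking deduction: $298.11
Total deductions = $56.98 + $252.13 + $96.32 + $50.43 + $298.11 = $753.97
Net pay = $5,042.69 − $753.97 = $4,288.72

$4,288.72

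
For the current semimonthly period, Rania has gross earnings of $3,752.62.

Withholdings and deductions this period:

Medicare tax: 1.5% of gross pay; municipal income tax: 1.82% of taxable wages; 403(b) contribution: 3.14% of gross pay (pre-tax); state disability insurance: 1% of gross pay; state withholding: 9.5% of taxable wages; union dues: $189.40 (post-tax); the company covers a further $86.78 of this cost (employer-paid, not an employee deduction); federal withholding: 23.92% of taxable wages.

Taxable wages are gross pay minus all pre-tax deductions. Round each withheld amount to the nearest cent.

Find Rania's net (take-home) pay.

$2,070.67

403(b) contribution: $3,752.62 × 0.0314 = $117.83
Taxable wages = $3,752.62 − $117.83 = $3,634.79
State withholding: $3,634.79 × 0.095 = $345.31
Municipal income tax: $3,634.79 × 0.0182 = $66.15
Federal withholding: $3,634.79 × 0.2392 = $869.44
State disability insurance: $3,752.62 × 0.01 = $37.53
Medicare tax: $3,752.62 × 0.015 = $56.29
Union dues: $189.40
(Employer's $86.78 toward union dues is not withheld from the employee.)
Total deductions = $117.83 + $345.31 + $66.15 + $869.44 + $37.53 + $56.29 + $189.40 = $1,681.95
Net pay = $3,752.62 − $1,681.95 = $2,070.67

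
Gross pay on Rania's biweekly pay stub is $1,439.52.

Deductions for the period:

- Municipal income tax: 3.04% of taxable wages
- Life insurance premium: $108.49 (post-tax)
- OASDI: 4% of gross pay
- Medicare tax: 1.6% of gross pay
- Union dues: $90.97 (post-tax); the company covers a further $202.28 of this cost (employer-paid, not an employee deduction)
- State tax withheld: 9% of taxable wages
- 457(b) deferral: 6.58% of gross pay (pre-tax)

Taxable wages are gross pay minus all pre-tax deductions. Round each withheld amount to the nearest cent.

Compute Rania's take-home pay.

457(b) deferral: $1,439.52 × 0.0658 = $94.72
Taxable wages = $1,439.52 − $94.72 = $1,344.80
State tax withheld: $1,344.80 × 0.09 = $121.03
Municipal income tax: $1,344.80 × 0.0304 = $40.88
OASDI: $1,439.52 × 0.04 = $57.58
Medicare tax: $1,439.52 × 0.016 = $23.03
Life insurance premium: $108.49
Union dues: $90.97
(Employer's $202.28 toward union dues is not withheld from the employee.)
Total deductions = $94.72 + $121.03 + $40.88 + $57.58 + $23.03 + $108.49 + $90.97 = $536.70
Net pay = $1,439.52 − $536.70 = $902.82

$902.82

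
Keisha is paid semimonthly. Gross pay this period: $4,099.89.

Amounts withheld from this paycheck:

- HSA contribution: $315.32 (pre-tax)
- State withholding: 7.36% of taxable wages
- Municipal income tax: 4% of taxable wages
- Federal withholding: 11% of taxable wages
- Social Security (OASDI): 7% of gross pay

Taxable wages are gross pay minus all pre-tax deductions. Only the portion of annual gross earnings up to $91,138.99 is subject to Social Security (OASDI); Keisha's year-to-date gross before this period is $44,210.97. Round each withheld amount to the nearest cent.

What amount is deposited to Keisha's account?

HSA contribution: $315.32
Taxable wages = $4,099.89 − $315.32 = $3,784.57
Federal withholding: $3,784.57 × 0.11 = $416.30
Municipal income tax: $3,784.57 × 0.04 = $151.38
State withholding: $3,784.57 × 0.0736 = $278.54
Social Security (OASDI): cap not yet reached, full $4,099.89 is subject → $4,099.89 × 0.07 = $286.99
Total deductions = $315.32 + $416.30 + $151.38 + $278.54 + $286.99 = $1,448.53
Net pay = $4,099.89 − $1,448.53 = $2,651.36

$2,651.36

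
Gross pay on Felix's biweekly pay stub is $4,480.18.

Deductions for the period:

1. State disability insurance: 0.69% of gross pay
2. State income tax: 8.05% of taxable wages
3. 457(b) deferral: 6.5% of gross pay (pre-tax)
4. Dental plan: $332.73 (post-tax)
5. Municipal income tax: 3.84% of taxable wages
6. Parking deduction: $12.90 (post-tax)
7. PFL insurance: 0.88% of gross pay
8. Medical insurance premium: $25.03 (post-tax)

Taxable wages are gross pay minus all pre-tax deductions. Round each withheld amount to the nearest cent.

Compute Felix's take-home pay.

$3,249.90

457(b) deferral: $4,480.18 × 0.065 = $291.21
Taxable wages = $4,480.18 − $291.21 = $4,188.97
State income tax: $4,188.97 × 0.0805 = $337.21
Municipal income tax: $4,188.97 × 0.0384 = $160.86
PFL insurance: $4,480.18 × 0.0088 = $39.43
State disability insurance: $4,480.18 × 0.0069 = $30.91
Parking deduction: $12.90
Dental plan: $332.73
Medical insurance premium: $25.03
Total deductions = $291.21 + $337.21 + $160.86 + $39.43 + $30.91 + $12.90 + $332.73 + $25.03 = $1,230.28
Net pay = $4,480.18 − $1,230.28 = $3,249.90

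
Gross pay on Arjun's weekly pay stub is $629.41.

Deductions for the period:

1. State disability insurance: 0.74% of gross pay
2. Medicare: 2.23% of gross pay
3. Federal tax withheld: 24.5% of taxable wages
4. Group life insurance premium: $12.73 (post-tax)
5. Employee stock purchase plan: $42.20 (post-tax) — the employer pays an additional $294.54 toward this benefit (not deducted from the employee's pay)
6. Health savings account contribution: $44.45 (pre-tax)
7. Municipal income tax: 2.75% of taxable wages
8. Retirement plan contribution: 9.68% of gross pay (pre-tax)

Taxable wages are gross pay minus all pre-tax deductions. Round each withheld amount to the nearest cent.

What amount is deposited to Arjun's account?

$307.60

Health savings account contribution: $44.45
Retirement plan contribution: $629.41 × 0.0968 = $60.93
Pre-tax total = $44.45 + $60.93 = $105.38
Taxable wages = $629.41 − $105.38 = $524.03
Federal tax withheld: $524.03 × 0.245 = $128.39
Municipal income tax: $524.03 × 0.0275 = $14.41
Medicare: $629.41 × 0.0223 = $14.04
State disability insurance: $629.41 × 0.0074 = $4.66
Employee stock purchase plan: $42.20
Group life insurance premium: $12.73
(Employer's $294.54 toward employee stock purchase plan is not withheld from the employee.)
Total deductions = $44.45 + $60.93 + $128.39 + $14.41 + $14.04 + $4.66 + $42.20 + $12.73 = $321.81
Net pay = $629.41 − $321.81 = $307.60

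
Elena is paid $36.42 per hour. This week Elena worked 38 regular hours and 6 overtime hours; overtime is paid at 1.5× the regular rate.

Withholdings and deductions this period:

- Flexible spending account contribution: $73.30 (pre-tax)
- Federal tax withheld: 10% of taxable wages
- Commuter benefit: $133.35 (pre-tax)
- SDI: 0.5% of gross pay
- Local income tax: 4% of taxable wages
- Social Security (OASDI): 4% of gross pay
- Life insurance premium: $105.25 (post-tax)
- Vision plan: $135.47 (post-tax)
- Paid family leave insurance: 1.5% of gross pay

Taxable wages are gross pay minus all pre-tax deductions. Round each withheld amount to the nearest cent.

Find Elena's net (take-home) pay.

Regular pay: 38 × $36.42 = $1383.96
Overtime pay: 6 × $36.42 × 1.5 = $327.78
Gross pay = $1383.96 + $327.78 = $1711.74
Flexible spending account contribution: $73.30
Commuter benefit: $133.35
Pre-tax total = $73.30 + $133.35 = $206.65
Taxable wages = $1711.74 − $206.65 = $1505.09
Local income tax: $1505.09 × 0.04 = $60.20
Federal tax withheld: $1505.09 × 0.1 = $150.51
Paid family leave insurance: $1711.74 × 0.015 = $25.68
Social Security (OASDI): $1711.74 × 0.04 = $68.47
SDI: $1711.74 × 0.005 = $8.56
Life insurance premium: $105.25
Vision plan: $135.47
Total deductions = $73.30 + $133.35 + $60.20 + $150.51 + $25.68 + $68.47 + $8.56 + $105.25 + $135.47 = $760.79
Net pay = $1711.74 − $760.79 = $950.95

$950.95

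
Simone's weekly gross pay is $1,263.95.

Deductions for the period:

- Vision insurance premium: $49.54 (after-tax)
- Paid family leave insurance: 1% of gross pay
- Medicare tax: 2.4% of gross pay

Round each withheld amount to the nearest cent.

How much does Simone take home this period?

$1,171.44

Paid family leave insurance: $1,263.95 × 0.01 = $12.64
Medicare tax: $1,263.95 × 0.024 = $30.33
Vision insurance premium: $49.54
Total deductions = $12.64 + $30.33 + $49.54 = $92.51
Net pay = $1,263.95 − $92.51 = $1,171.44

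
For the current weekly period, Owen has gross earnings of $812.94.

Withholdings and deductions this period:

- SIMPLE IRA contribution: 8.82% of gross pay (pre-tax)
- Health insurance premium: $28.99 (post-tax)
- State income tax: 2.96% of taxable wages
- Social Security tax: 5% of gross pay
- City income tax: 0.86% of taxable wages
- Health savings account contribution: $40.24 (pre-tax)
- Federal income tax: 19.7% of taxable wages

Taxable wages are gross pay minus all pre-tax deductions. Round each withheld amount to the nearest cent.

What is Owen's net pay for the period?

$466.48

SIMPLE IRA contribution: $812.94 × 0.0882 = $71.70
Health savings account contribution: $40.24
Pre-tax total = $71.70 + $40.24 = $111.94
Taxable wages = $812.94 − $111.94 = $701.00
State income tax: $701.00 × 0.0296 = $20.75
City income tax: $701.00 × 0.0086 = $6.03
Federal income tax: $701.00 × 0.197 = $138.10
Social Security tax: $812.94 × 0.05 = $40.65
Health insurance premium: $28.99
Total deductions = $71.70 + $40.24 + $20.75 + $6.03 + $138.10 + $40.65 + $28.99 = $346.46
Net pay = $812.94 − $346.46 = $466.48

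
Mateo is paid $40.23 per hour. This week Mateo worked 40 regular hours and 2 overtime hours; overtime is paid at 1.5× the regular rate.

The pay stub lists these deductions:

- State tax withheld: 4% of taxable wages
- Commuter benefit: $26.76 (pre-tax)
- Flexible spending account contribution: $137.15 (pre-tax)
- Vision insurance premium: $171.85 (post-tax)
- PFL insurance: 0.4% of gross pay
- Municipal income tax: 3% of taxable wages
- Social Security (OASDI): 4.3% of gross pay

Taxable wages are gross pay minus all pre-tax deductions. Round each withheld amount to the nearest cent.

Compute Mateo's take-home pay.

$1,203.20

Regular pay: 40 × $40.23 = $1,609.20
Overtime pay: 2 × $40.23 × 1.5 = $120.69
Gross pay = $1,609.20 + $120.69 = $1,729.89
Commuter benefit: $26.76
Flexible spending account contribution: $137.15
Pre-tax total = $26.76 + $137.15 = $163.91
Taxable wages = $1,729.89 − $163.91 = $1,565.98
State tax withheld: $1,565.98 × 0.04 = $62.64
Municipal income tax: $1,565.98 × 0.03 = $46.98
PFL insurance: $1,729.89 × 0.004 = $6.92
Social Security (OASDI): $1,729.89 × 0.043 = $74.39
Vision insurance premium: $171.85
Total deductions = $26.76 + $137.15 + $62.64 + $46.98 + $6.92 + $74.39 + $171.85 = $526.69
Net pay = $1,729.89 − $526.69 = $1,203.20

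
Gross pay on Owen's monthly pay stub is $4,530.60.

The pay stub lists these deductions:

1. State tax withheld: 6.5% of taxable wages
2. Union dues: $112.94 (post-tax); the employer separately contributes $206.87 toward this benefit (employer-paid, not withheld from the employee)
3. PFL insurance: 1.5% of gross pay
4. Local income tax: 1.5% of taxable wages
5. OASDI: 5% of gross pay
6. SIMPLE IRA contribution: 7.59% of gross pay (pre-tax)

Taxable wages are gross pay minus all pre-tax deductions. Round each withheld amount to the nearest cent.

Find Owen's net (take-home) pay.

SIMPLE IRA contribution: $4,530.60 × 0.0759 = $343.87
Taxable wages = $4,530.60 − $343.87 = $4,186.73
Local income tax: $4,186.73 × 0.015 = $62.80
State tax withheld: $4,186.73 × 0.065 = $272.14
PFL insurance: $4,530.60 × 0.015 = $67.96
OASDI: $4,530.60 × 0.05 = $226.53
Union dues: $112.94
(Employer's $206.87 toward union dues is not withheld from the employee.)
Total deductions = $343.87 + $62.80 + $272.14 + $67.96 + $226.53 + $112.94 = $1,086.24
Net pay = $4,530.60 − $1,086.24 = $3,444.36

$3,444.36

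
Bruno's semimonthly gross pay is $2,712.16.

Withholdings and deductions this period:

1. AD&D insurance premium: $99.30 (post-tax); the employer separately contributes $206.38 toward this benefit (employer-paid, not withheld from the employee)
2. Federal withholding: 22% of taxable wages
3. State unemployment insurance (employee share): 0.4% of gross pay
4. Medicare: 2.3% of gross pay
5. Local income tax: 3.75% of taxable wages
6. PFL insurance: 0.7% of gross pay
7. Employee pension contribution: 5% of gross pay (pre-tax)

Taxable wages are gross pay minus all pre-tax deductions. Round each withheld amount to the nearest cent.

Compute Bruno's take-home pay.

$1,721.57

Employee pension contribution: $2,712.16 × 0.05 = $135.61
Taxable wages = $2,712.16 − $135.61 = $2,576.55
Federal withholding: $2,576.55 × 0.22 = $566.84
Local income tax: $2,576.55 × 0.0375 = $96.62
State unemployment insurance (employee share): $2,712.16 × 0.004 = $10.85
Medicare: $2,712.16 × 0.023 = $62.38
PFL insurance: $2,712.16 × 0.007 = $18.99
AD&D insurance premium: $99.30
(Employer's $206.38 toward AD&D insurance premium is not withheld from the employee.)
Total deductions = $135.61 + $566.84 + $96.62 + $10.85 + $62.38 + $18.99 + $99.30 = $990.59
Net pay = $2,712.16 − $990.59 = $1,721.57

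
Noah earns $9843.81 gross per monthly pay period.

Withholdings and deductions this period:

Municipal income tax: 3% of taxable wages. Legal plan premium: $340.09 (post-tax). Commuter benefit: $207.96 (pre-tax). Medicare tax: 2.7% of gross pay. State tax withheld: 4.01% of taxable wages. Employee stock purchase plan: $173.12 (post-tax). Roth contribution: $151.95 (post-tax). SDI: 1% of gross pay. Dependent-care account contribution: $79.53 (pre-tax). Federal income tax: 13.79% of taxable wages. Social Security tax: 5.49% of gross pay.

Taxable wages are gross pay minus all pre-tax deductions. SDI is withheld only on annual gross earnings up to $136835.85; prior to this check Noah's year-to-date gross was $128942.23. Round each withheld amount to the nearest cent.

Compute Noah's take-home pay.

Commuter benefit: $207.96
Dependent-care account contribution: $79.53
Pre-tax total = $207.96 + $79.53 = $287.49
Taxable wages = $9843.81 − $287.49 = $9556.32
State tax withheld: $9556.32 × 0.0401 = $383.21
Federal income tax: $9556.32 × 0.1379 = $1317.82
Municipal income tax: $9556.32 × 0.03 = $286.69
Medicare tax: $9843.81 × 0.027 = $265.78
Social Security tax: $9843.81 × 0.0549 = $540.43
SDI: only $136835.85 − $128942.23 = $7893.62 of this check is subject → $7893.62 × 0.01 = $78.94
Employee stock purchase plan: $173.12
Legal plan premium: $340.09
Roth contribution: $151.95
Total deductions = $207.96 + $79.53 + $383.21 + $1317.82 + $286.69 + $265.78 + $540.43 + $78.94 + $173.12 + $340.09 + $151.95 = $3825.52
Net pay = $9843.81 − $3825.52 = $6018.29

$6018.29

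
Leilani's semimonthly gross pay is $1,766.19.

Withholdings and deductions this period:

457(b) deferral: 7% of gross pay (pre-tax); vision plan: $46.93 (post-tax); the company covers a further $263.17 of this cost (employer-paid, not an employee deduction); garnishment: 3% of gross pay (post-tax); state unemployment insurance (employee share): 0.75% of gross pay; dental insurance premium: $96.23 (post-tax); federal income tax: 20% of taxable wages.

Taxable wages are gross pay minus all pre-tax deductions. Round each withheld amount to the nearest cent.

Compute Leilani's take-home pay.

$1,104.65

457(b) deferral: $1,766.19 × 0.07 = $123.63
Taxable wages = $1,766.19 − $123.63 = $1,642.56
Federal income tax: $1,642.56 × 0.2 = $328.51
State unemployment insurance (employee share): $1,766.19 × 0.0075 = $13.25
Dental insurance premium: $96.23
Garnishment: $1,766.19 × 0.03 = $52.99
Vision plan: $46.93
(Employer's $263.17 toward vision plan is not withheld from the employee.)
Total deductions = $123.63 + $328.51 + $13.25 + $96.23 + $52.99 + $46.93 = $661.54
Net pay = $1,766.19 − $661.54 = $1,104.65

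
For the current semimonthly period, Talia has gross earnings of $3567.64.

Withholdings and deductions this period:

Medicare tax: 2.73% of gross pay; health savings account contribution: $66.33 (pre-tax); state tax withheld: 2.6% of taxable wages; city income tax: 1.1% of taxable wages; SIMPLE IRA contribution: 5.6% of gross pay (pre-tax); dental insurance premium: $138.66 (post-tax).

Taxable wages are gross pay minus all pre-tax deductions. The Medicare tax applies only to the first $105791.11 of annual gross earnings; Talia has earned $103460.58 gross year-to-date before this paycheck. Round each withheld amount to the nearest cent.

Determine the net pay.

$2977.08

SIMPLE IRA contribution: $3567.64 × 0.056 = $199.79
Health savings account contribution: $66.33
Pre-tax total = $199.79 + $66.33 = $266.12
Taxable wages = $3567.64 − $266.12 = $3301.52
State tax withheld: $3301.52 × 0.026 = $85.84
City income tax: $3301.52 × 0.011 = $36.32
Medicare tax: only $105791.11 − $103460.58 = $2330.53 of this check is subject → $2330.53 × 0.0273 = $63.62
Dental insurance premium: $138.66
Total deductions = $199.79 + $66.33 + $85.84 + $36.32 + $63.62 + $138.66 = $590.56
Net pay = $3567.64 − $590.56 = $2977.08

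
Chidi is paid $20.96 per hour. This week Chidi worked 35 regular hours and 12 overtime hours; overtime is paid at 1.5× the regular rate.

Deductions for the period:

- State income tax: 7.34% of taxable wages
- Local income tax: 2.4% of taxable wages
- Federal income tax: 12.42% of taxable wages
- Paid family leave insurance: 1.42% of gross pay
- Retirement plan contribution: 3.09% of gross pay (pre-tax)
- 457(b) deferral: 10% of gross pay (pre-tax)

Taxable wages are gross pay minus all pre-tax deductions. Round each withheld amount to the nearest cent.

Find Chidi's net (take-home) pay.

$735.75

Regular pay: 35 × $20.96 = $733.60
Overtime pay: 12 × $20.96 × 1.5 = $377.28
Gross pay = $733.60 + $377.28 = $1,110.88
Retirement plan contribution: $1,110.88 × 0.0309 = $34.33
457(b) deferral: $1,110.88 × 0.1 = $111.09
Pre-tax total = $34.33 + $111.09 = $145.42
Taxable wages = $1,110.88 − $145.42 = $965.46
State income tax: $965.46 × 0.0734 = $70.86
Federal income tax: $965.46 × 0.1242 = $119.91
Local income tax: $965.46 × 0.024 = $23.17
Paid family leave insurance: $1,110.88 × 0.0142 = $15.77
Total deductions = $34.33 + $111.09 + $70.86 + $119.91 + $23.17 + $15.77 = $375.13
Net pay = $1,110.88 − $375.13 = $735.75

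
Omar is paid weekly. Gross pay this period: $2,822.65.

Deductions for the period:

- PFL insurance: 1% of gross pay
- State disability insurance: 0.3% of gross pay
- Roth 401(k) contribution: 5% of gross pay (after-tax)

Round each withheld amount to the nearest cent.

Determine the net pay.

$2,644.82

State disability insurance: $2,822.65 × 0.003 = $8.47
PFL insurance: $2,822.65 × 0.01 = $28.23
Roth 401(k) contribution: $2,822.65 × 0.05 = $141.13
Total deductions = $8.47 + $28.23 + $141.13 = $177.83
Net pay = $2,822.65 − $177.83 = $2,644.82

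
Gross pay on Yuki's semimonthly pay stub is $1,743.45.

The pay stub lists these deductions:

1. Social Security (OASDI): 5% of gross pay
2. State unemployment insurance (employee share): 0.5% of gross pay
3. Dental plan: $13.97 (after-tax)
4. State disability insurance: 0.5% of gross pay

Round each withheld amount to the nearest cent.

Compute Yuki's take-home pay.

$1,624.87

State disability insurance: $1,743.45 × 0.005 = $8.72
State unemployment insurance (employee share): $1,743.45 × 0.005 = $8.72
Social Security (OASDI): $1,743.45 × 0.05 = $87.17
Dental plan: $13.97
Total deductions = $8.72 + $8.72 + $87.17 + $13.97 = $118.58
Net pay = $1,743.45 − $118.58 = $1,624.87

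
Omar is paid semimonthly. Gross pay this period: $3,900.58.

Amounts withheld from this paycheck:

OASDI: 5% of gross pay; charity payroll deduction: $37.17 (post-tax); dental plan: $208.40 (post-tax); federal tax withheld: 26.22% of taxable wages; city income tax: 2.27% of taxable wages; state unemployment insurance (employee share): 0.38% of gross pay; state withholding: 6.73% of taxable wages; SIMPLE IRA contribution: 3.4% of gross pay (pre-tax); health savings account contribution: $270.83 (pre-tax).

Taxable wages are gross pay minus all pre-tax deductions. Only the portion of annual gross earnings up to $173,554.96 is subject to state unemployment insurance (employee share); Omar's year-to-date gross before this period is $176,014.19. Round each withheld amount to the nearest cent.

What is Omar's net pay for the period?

$1,824.84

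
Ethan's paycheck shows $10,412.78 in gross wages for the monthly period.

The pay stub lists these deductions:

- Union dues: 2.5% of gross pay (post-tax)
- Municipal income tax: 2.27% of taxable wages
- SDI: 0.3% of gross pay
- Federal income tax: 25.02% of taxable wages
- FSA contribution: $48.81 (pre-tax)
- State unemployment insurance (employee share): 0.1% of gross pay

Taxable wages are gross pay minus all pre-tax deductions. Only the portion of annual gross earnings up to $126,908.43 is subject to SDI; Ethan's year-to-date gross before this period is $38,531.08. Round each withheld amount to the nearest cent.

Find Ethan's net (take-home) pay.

$7,233.67

FSA contribution: $48.81
Taxable wages = $10,412.78 − $48.81 = $10,363.97
Municipal income tax: $10,363.97 × 0.0227 = $235.26
Federal income tax: $10,363.97 × 0.2502 = $2,593.07
SDI: cap not yet reached, full $10,412.78 is subject → $10,412.78 × 0.003 = $31.24
State unemployment insurance (employee share): $10,412.78 × 0.001 = $10.41
Union dues: $10,412.78 × 0.025 = $260.32
Total deductions = $48.81 + $235.26 + $2,593.07 + $31.24 + $10.41 + $260.32 = $3,179.11
Net pay = $10,412.78 − $3,179.11 = $7,233.67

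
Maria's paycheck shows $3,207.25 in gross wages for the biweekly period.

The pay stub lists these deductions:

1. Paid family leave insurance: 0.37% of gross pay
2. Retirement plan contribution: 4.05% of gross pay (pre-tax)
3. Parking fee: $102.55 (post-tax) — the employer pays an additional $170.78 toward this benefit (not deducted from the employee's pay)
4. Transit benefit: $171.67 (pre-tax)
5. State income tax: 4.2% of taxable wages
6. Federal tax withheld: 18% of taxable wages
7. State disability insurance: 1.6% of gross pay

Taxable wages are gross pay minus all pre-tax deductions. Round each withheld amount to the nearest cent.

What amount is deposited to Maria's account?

Transit benefit: $171.67
Retirement plan contribution: $3,207.25 × 0.0405 = $129.89
Pre-tax total = $171.67 + $129.89 = $301.56
Taxable wages = $3,207.25 − $301.56 = $2,905.69
State income tax: $2,905.69 × 0.042 = $122.04
Federal tax withheld: $2,905.69 × 0.18 = $523.02
Paid family leave insurance: $3,207.25 × 0.0037 = $11.87
State disability insurance: $3,207.25 × 0.016 = $51.32
Parking fee: $102.55
(Employer's $170.78 toward parking fee is not withheld from the employee.)
Total deductions = $171.67 + $129.89 + $122.04 + $523.02 + $11.87 + $51.32 + $102.55 = $1,112.36
Net pay = $3,207.25 − $1,112.36 = $2,094.89

$2,094.89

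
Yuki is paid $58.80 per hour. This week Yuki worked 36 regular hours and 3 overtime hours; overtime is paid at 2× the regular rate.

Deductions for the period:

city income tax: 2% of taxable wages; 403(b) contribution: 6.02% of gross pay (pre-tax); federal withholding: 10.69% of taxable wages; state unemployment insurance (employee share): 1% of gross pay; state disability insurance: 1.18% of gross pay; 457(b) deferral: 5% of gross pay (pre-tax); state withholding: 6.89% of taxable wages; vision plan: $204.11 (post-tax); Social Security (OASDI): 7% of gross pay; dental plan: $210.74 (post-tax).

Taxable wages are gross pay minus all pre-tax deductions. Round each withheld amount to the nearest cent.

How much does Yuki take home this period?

$1125.63

Regular pay: 36 × $58.80 = $2116.80
Overtime pay: 3 × $58.80 × 2 = $352.80
Gross pay = $2116.80 + $352.80 = $2469.60
457(b) deferral: $2469.60 × 0.05 = $123.48
403(b) contribution: $2469.60 × 0.0602 = $148.67
Pre-tax total = $123.48 + $148.67 = $272.15
Taxable wages = $2469.60 − $272.15 = $2197.45
Federal withholding: $2197.45 × 0.1069 = $234.91
State withholding: $2197.45 × 0.0689 = $151.40
City income tax: $2197.45 × 0.02 = $43.95
Social Security (OASDI): $2469.60 × 0.07 = $172.87
State disability insurance: $2469.60 × 0.0118 = $29.14
State unemployment insurance (employee share): $2469.60 × 0.01 = $24.70
Dental plan: $210.74
Vision plan: $204.11
Total deductions = $123.48 + $148.67 + $234.91 + $151.40 + $43.95 + $172.87 + $29.14 + $24.70 + $210.74 + $204.11 = $1343.97
Net pay = $2469.60 − $1343.97 = $1125.63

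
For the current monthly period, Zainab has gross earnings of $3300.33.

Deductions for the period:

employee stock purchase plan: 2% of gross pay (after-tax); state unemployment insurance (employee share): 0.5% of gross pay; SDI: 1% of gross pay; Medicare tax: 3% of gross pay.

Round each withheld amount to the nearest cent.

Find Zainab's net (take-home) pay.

SDI: $3300.33 × 0.01 = $33.00
State unemployment insurance (employee share): $3300.33 × 0.005 = $16.50
Medicare tax: $3300.33 × 0.03 = $99.01
Employee stock purchase plan: $3300.33 × 0.02 = $66.01
Total deductions = $33.00 + $16.50 + $99.01 + $66.01 = $214.52
Net pay = $3300.33 − $214.52 = $3085.81

$3085.81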